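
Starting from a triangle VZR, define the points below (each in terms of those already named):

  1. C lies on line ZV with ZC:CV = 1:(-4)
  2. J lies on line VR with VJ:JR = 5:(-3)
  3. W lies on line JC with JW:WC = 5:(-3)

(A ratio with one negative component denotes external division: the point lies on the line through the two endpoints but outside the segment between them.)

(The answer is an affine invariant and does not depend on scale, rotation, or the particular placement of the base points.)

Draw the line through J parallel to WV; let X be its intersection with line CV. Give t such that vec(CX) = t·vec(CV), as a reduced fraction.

t = -2/3

Choose coordinates V = (0, 0), Z = (1, 0), R = (0, 1).
1. C lies on line ZV with ZC:CV = 1:(-4) ⇒ C = (4/3, 0)
2. J lies on line VR with VJ:JR = 5:(-3) ⇒ J = (0, 5/2)
3. W lies on line JC with JW:WC = 5:(-3) ⇒ W = (10/3, -15/4)
through J parallel to WV: direction (-10/3, 15/4); meets CV at X = (20/9, 0)
X = C + t·(V−C) with t = -2/3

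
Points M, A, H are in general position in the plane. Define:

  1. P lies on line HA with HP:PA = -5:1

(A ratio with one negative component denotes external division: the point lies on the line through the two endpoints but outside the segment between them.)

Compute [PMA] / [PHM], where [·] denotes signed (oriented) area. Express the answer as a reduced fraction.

Set M = (0, 0), A = (1, 0), H = (0, 1); any affine frame gives the same invariant.
1. P lies on line HA with HP:PA = -5:1 ⇒ P = (5/4, -1/4)
2·[PMA] = -1/4, 2·[PHM] = 5/4
[PMA]:[PHM] = -1/4:5/4 = -1/5

[PMA]:[PHM] = -1/5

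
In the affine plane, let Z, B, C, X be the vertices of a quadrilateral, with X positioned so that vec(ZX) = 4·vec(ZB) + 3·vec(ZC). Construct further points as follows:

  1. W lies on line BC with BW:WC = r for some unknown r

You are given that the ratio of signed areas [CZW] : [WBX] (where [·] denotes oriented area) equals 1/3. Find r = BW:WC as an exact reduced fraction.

Choose coordinates Z = (0, 0), B = (1, 0), C = (0, 1), X = (4, 3).
1. With BW:WC = r, write λ = r/(r+1) so W = B + λ·(C−B); W is affine-linear in λ
Every point depending on W is an affine combination of W and λ-independent points, so each such coordinate is linear in λ; the λ² term in each signed area is a multiple of (C−B)×(C−B) = 0, so 2·[CZW] and 2·[WBX] are each linear in λ. Evaluating at λ=0 and λ=1:
  2·[CZW] = −λ + 1,   2·[WBX] = 6·λ
So [CZW]:[WBX] = (−λ + 1) / (6·λ). Setting this equal to 1/3:
  −λ + 1 = 1/3·(6·λ)  ⇒  λ = 1/3
Then r = λ/(1−λ) = (1/3)/(2/3) = 1/2. Check: with r = 1/2, W = (2/3, 1/3) and [CZW]:[WBX] = 1/3 as required.

r = 1/2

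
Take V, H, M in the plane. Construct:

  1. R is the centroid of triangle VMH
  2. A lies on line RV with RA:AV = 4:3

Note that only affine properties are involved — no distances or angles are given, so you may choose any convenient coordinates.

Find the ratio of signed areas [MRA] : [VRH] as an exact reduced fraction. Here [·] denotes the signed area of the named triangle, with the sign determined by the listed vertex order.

Set V = (0, 0), H = (1, 0), M = (0, 1); any affine frame gives the same invariant.
1. R is the centroid of triangle VMH ⇒ R = (1/3, 1/3)
2. A lies on line RV with RA:AV = 4:3 ⇒ A = (1/7, 1/7)
2·[MRA] = -4/21, 2·[VRH] = -1/3
[MRA]:[VRH] = -4/21:-1/3 = 4/7

[MRA]:[VRH] = 4/7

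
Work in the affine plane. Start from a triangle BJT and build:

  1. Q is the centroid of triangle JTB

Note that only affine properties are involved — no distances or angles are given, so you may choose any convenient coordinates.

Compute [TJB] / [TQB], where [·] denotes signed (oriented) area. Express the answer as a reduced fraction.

Set B = (0, 0), J = (1, 0), T = (0, 1); any affine frame gives the same invariant.
1. Q is the centroid of triangle JTB ⇒ Q = (1/3, 1/3)
2·[TJB] = -1, 2·[TQB] = -1/3
[TJB]:[TQB] = -1:-1/3 = 3

[TJB]:[TQB] = 3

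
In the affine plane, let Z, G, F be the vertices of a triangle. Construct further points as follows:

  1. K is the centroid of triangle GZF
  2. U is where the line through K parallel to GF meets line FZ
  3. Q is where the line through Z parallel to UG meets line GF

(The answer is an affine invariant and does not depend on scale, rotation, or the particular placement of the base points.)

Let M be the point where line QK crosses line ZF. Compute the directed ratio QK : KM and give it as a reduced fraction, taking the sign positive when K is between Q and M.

QK:KM = 8

Assign Z = (0, 0), G = (1, 0), F = (0, 1) — the answer is frame-independent, so this choice is without loss of generality.
1. K is the centroid of triangle GZF ⇒ K = (1/3, 1/3)
2. U is where the line through K parallel to GF meets line FZ ⇒ U = (0, 2/3)
3. Q is where the line through Z parallel to UG meets line GF ⇒ Q = (3, -2)
line QK meets ZF at M = (0, 5/8)
K = Q + t·(M−Q) with t = 8/9, so QK:KM = 8/9:1/9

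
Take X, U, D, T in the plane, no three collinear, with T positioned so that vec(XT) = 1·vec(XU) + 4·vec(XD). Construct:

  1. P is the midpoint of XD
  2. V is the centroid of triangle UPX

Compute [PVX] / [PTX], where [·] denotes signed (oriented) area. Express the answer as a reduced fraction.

Choose coordinates X = (0, 0), U = (1, 0), D = (0, 1), T = (1, 4).
1. P is the midpoint of XD ⇒ P = (0, 1/2)
2. V is the centroid of triangle UPX ⇒ V = (1/3, 1/6)
2·[PVX] = -1/6, 2·[PTX] = -1/2
[PVX]:[PTX] = -1/6:-1/2 = 1/3

[PVX]:[PTX] = 1/3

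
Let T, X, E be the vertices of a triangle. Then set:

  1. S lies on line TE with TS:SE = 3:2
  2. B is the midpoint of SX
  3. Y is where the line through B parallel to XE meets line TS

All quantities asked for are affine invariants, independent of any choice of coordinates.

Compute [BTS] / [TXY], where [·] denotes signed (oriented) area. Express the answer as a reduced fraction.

[BTS]:[TXY] = -3/8

Choose coordinates T = (0, 0), X = (1, 0), E = (0, 1).
1. S lies on line TE with TS:SE = 3:2 ⇒ S = (0, 3/5)
2. B is the midpoint of SX ⇒ B = (1/2, 3/10)
3. Y is where the line through B parallel to XE meets line TS ⇒ Y = (0, 4/5)
2·[BTS] = -3/10, 2·[TXY] = 4/5
[BTS]:[TXY] = -3/10:4/5 = -3/8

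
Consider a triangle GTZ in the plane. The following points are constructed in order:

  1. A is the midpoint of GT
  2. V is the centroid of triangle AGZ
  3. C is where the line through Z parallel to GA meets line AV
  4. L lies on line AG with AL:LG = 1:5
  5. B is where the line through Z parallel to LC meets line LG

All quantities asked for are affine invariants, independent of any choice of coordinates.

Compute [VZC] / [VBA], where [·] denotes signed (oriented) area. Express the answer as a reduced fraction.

Assign G = (0, 0), T = (1, 0), Z = (0, 1) — the answer is frame-independent, so this choice is without loss of generality.
1. A is the midpoint of GT ⇒ A = (1/2, 0)
2. V is the centroid of triangle AGZ ⇒ V = (1/6, 1/3)
3. C is where the line through Z parallel to GA meets line AV ⇒ C = (-1/2, 1)
4. L lies on line AG with AL:LG = 1:5 ⇒ L = (5/12, 0)
5. B is where the line through Z parallel to LC meets line LG ⇒ B = (11/12, 0)
2·[VZC] = 1/3, 2·[VBA] = -5/36
[VZC]:[VBA] = 1/3:-5/36 = -12/5

[VZC]:[VBA] = -12/5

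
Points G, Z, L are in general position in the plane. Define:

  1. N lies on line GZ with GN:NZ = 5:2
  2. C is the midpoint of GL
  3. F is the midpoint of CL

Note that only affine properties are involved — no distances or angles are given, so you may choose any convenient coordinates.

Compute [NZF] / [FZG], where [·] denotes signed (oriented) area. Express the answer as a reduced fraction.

Work in coordinates with G = (0, 0), Z = (1, 0), L = (0, 1).
1. N lies on line GZ with GN:NZ = 5:2 ⇒ N = (5/7, 0)
2. C is the midpoint of GL ⇒ C = (0, 1/2)
3. F is the midpoint of CL ⇒ F = (0, 3/4)
2·[NZF] = 3/14, 2·[FZG] = -3/4
[NZF]:[FZG] = 3/14:-3/4 = -2/7

[NZF]:[FZG] = -2/7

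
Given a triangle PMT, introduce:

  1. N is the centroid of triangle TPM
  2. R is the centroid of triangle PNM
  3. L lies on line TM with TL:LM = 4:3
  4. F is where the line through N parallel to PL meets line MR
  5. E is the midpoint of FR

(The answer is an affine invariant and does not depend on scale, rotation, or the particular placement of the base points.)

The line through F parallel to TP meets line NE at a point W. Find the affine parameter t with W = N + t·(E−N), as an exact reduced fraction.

Set P = (0, 0), M = (1, 0), T = (0, 1); any affine frame gives the same invariant.
1. N is the centroid of triangle TPM ⇒ N = (1/3, 1/3)
2. R is the centroid of triangle PNM ⇒ R = (4/9, 1/9)
3. L lies on line TM with TL:LM = 4:3 ⇒ L = (4/7, 3/7)
4. F is where the line through N parallel to PL meets line MR ⇒ F = (7/57, 10/57)
5. E is the midpoint of FR ⇒ E = (97/342, 49/342)
through F parallel to TP: direction (0, -1); meets NE at W = (7/57, -457/969)
W = N + t·(E−N) with t = 72/17

t = 72/17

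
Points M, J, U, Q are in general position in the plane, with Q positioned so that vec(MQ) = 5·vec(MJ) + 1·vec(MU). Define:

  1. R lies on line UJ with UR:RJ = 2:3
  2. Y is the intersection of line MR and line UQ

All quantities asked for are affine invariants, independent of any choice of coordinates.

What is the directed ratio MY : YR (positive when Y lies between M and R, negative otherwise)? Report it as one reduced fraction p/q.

MY:YR = -5/2

Set M = (0, 0), J = (1, 0), U = (0, 1), Q = (5, 1); any affine frame gives the same invariant.
1. R lies on line UJ with UR:RJ = 2:3 ⇒ R = (2/5, 3/5)
2. Y is the intersection of line MR and line UQ ⇒ Y = (2/3, 1)
Y = M + t·(R−M) with t = 5/3, so MY:YR = t:(1−t) = 5/3:-2/3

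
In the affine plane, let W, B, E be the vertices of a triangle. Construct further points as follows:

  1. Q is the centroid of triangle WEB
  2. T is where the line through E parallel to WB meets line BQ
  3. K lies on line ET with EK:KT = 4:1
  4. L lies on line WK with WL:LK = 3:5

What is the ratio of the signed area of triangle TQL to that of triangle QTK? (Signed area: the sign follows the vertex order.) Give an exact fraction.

[TQL]:[QTK] = 11/4

Choose coordinates W = (0, 0), B = (1, 0), E = (0, 1).
1. Q is the centroid of triangle WEB ⇒ Q = (1/3, 1/3)
2. T is where the line through E parallel to WB meets line BQ ⇒ T = (-1, 1)
3. K lies on line ET with EK:KT = 4:1 ⇒ K = (-4/5, 1)
4. L lies on line WK with WL:LK = 3:5 ⇒ L = (-3/10, 3/8)
2·[TQL] = -11/30, 2·[QTK] = -2/15
[TQL]:[QTK] = -11/30:-2/15 = 11/4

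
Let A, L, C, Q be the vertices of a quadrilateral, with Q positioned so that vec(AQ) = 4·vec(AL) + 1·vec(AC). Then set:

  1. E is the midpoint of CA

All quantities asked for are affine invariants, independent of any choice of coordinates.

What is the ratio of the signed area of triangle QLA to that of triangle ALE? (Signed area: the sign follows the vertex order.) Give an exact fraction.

[QLA]:[ALE] = -2

Choose coordinates A = (0, 0), L = (1, 0), C = (0, 1), Q = (4, 1).
1. E is the midpoint of CA ⇒ E = (0, 1/2)
2·[QLA] = -1, 2·[ALE] = 1/2
[QLA]:[ALE] = -1:1/2 = -2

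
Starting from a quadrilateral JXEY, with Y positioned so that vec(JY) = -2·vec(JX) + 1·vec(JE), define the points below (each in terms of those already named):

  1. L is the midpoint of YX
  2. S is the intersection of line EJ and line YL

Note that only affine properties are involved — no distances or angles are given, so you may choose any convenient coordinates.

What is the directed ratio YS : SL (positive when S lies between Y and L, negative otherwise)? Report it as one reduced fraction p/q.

YS:SL = -4

Choose coordinates J = (0, 0), X = (1, 0), E = (0, 1), Y = (-2, 1).
1. L is the midpoint of YX ⇒ L = (-1/2, 1/2)
2. S is the intersection of line EJ and line YL ⇒ S = (0, 1/3)
S = Y + t·(L−Y) with t = 4/3, so YS:SL = t:(1−t) = 4/3:-1/3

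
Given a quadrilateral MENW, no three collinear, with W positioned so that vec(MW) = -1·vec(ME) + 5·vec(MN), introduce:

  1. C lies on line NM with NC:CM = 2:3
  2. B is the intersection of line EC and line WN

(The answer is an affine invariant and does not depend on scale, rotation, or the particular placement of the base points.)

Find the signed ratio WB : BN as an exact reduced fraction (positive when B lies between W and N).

WB:BN = -19/2

Work in coordinates with M = (0, 0), E = (1, 0), N = (0, 1), W = (-1, 5).
1. C lies on line NM with NC:CM = 2:3 ⇒ C = (0, 3/5)
2. B is the intersection of line EC and line WN ⇒ B = (2/17, 9/17)
B = W + t·(N−W) with t = 19/17, so WB:BN = t:(1−t) = 19/17:-2/17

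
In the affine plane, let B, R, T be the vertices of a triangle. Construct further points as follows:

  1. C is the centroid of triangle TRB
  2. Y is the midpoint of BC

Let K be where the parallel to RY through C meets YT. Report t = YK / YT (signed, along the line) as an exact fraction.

t = 1/4

Work in coordinates with B = (0, 0), R = (1, 0), T = (0, 1).
1. C is the centroid of triangle TRB ⇒ C = (1/3, 1/3)
2. Y is the midpoint of BC ⇒ Y = (1/6, 1/6)
through C parallel to RY: direction (-5/6, 1/6); meets YT at K = (1/8, 3/8)
K = Y + t·(T−Y) with t = 1/4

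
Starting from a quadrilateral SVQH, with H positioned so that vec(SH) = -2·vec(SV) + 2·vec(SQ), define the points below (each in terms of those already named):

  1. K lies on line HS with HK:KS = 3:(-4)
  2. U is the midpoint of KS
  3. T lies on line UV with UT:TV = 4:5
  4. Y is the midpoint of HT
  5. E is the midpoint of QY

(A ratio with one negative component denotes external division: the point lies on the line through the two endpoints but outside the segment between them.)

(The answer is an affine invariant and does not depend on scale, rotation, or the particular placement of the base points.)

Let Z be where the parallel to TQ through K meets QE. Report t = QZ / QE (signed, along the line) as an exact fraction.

Work in coordinates with S = (0, 0), V = (1, 0), Q = (0, 1), H = (-2, 2).
1. K lies on line HS with HK:KS = 3:(-4) ⇒ K = (-8, 8)
2. U is the midpoint of KS ⇒ U = (-4, 4)
3. T lies on line UV with UT:TV = 4:5 ⇒ T = (-16/9, 20/9)
4. Y is the midpoint of HT ⇒ Y = (-17/9, 19/9)
5. E is the midpoint of QY ⇒ E = (-17/18, 14/9)
through K parallel to TQ: direction (16/9, -11/9); meets QE at Z = (136/9, -71/9)
Z = Q + t·(E−Q) with t = -16

t = -16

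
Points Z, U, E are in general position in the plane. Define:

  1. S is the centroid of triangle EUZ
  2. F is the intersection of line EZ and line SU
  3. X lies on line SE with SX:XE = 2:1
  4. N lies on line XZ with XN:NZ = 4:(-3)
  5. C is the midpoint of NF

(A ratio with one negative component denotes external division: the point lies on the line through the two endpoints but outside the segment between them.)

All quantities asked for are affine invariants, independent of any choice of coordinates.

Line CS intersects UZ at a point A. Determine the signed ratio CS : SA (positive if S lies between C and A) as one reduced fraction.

Choose coordinates Z = (0, 0), U = (1, 0), E = (0, 1).
1. S is the centroid of triangle EUZ ⇒ S = (1/3, 1/3)
2. F is the intersection of line EZ and line SU ⇒ F = (0, 1/2)
3. X lies on line SE with SX:XE = 2:1 ⇒ X = (1/9, 7/9)
4. N lies on line XZ with XN:NZ = 4:(-3) ⇒ N = (-1/3, -7/3)
5. C is the midpoint of NF ⇒ C = (-1/6, -11/12)
line CS meets UZ at A = (1/5, 0)
S = C + t·(A−C) with t = 15/11, so CS:SA = 15/11:-4/11

CS:SA = -15/4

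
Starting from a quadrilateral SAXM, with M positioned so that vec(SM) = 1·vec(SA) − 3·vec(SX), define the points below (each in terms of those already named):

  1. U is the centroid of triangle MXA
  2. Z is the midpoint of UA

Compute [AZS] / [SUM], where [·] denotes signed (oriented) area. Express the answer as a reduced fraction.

Assign S = (0, 0), A = (1, 0), X = (0, 1), M = (1, -3) — the answer is frame-independent, so this choice is without loss of generality.
1. U is the centroid of triangle MXA ⇒ U = (2/3, -2/3)
2. Z is the midpoint of UA ⇒ Z = (5/6, -1/3)
2·[AZS] = -1/3, 2·[SUM] = -4/3
[AZS]:[SUM] = -1/3:-4/3 = 1/4

[AZS]:[SUM] = 1/4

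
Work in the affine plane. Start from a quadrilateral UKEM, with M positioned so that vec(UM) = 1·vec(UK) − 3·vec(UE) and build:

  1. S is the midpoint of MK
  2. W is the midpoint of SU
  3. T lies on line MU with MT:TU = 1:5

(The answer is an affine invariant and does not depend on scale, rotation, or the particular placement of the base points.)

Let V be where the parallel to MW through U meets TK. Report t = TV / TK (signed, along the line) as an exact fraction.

t = -5/13

Assign U = (0, 0), K = (1, 0), E = (0, 1), M = (1, -3) — the answer is frame-independent, so this choice is without loss of generality.
1. S is the midpoint of MK ⇒ S = (1, -3/2)
2. W is the midpoint of SU ⇒ W = (1/2, -3/4)
3. T lies on line MU with MT:TU = 1:5 ⇒ T = (5/6, -5/2)
through U parallel to MW: direction (-1/2, 9/4); meets TK at V = (10/13, -45/13)
V = T + t·(K−T) with t = -5/13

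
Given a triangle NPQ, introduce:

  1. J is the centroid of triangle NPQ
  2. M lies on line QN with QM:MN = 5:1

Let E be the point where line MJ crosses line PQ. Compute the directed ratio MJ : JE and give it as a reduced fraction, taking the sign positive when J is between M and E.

MJ:JE = 3/2

Choose coordinates N = (0, 0), P = (1, 0), Q = (0, 1).
1. J is the centroid of triangle NPQ ⇒ J = (1/3, 1/3)
2. M lies on line QN with QM:MN = 5:1 ⇒ M = (0, 1/6)
line MJ meets PQ at E = (5/9, 4/9)
J = M + t·(E−M) with t = 3/5, so MJ:JE = 3/5:2/5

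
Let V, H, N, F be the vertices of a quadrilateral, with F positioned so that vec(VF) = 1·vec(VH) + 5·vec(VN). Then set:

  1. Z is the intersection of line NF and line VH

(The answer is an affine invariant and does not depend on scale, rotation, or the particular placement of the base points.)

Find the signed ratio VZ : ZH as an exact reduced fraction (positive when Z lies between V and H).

Set V = (0, 0), H = (1, 0), N = (0, 1), F = (1, 5); any affine frame gives the same invariant.
1. Z is the intersection of line NF and line VH ⇒ Z = (-1/4, 0)
Z = V + t·(H−V) with t = -1/4, so VZ:ZH = t:(1−t) = -1/4:5/4

VZ:ZH = -1/5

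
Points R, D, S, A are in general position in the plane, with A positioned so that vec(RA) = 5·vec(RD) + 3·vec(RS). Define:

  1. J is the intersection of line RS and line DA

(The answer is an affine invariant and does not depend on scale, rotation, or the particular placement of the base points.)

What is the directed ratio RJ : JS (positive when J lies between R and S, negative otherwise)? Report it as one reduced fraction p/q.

RJ:JS = -3/7

Choose coordinates R = (0, 0), D = (1, 0), S = (0, 1), A = (5, 3).
1. J is the intersection of line RS and line DA ⇒ J = (0, -3/4)
J = R + t·(S−R) with t = -3/4, so RJ:JS = t:(1−t) = -3/4:7/4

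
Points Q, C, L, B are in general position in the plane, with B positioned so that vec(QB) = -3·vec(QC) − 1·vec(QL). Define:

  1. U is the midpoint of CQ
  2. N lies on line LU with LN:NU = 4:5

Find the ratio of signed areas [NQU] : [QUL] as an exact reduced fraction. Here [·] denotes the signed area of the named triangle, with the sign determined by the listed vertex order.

[NQU]:[QUL] = 5/9

Assign Q = (0, 0), C = (1, 0), L = (0, 1), B = (-3, -1) — the answer is frame-independent, so this choice is without loss of generality.
1. U is the midpoint of CQ ⇒ U = (1/2, 0)
2. N lies on line LU with LN:NU = 4:5 ⇒ N = (2/9, 5/9)
2·[NQU] = 5/18, 2·[QUL] = 1/2
[NQU]:[QUL] = 5/18:1/2 = 5/9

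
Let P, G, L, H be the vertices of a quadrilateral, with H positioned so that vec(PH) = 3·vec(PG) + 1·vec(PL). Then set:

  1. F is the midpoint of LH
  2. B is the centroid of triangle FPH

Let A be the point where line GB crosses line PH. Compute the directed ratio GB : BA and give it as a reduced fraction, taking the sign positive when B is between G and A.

GB:BA = -3

Set P = (0, 0), G = (1, 0), L = (0, 1), H = (3, 1); any affine frame gives the same invariant.
1. F is the midpoint of LH ⇒ F = (3/2, 1)
2. B is the centroid of triangle FPH ⇒ B = (3/2, 2/3)
line GB meets PH at A = (4/3, 4/9)
B = G + t·(A−G) with t = 3/2, so GB:BA = 3/2:-1/2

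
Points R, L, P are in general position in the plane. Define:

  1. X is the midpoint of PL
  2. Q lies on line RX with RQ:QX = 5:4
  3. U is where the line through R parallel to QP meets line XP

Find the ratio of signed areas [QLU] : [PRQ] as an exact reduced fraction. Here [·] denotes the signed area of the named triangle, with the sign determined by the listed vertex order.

Choose coordinates R = (0, 0), L = (1, 0), P = (0, 1).
1. X is the midpoint of PL ⇒ X = (1/2, 1/2)
2. Q lies on line RX with RQ:QX = 5:4 ⇒ Q = (5/18, 5/18)
3. U is where the line through R parallel to QP meets line XP ⇒ U = (-5/8, 13/8)
2·[QLU] = 13/18, 2·[PRQ] = 5/18
[QLU]:[PRQ] = 13/18:5/18 = 13/5

[QLU]:[PRQ] = 13/5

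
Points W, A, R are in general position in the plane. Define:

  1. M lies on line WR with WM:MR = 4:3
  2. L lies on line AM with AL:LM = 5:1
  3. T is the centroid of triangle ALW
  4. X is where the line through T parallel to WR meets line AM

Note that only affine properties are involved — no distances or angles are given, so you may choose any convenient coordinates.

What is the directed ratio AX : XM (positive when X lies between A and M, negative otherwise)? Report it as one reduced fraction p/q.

Assign W = (0, 0), A = (1, 0), R = (0, 1) — the answer is frame-independent, so this choice is without loss of generality.
1. M lies on line WR with WM:MR = 4:3 ⇒ M = (0, 4/7)
2. L lies on line AM with AL:LM = 5:1 ⇒ L = (1/6, 10/21)
3. T is the centroid of triangle ALW ⇒ T = (7/18, 10/63)
4. X is where the line through T parallel to WR meets line AM ⇒ X = (7/18, 22/63)
X = A + t·(M−A) with t = 11/18, so AX:XM = t:(1−t) = 11/18:7/18

AX:XM = 11/7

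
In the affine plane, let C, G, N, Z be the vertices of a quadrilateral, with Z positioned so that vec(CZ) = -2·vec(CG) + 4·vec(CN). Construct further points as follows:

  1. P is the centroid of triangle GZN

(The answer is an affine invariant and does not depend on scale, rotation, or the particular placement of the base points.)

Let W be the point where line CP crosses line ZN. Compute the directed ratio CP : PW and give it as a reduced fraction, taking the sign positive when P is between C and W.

CP:PW = -7

Assign C = (0, 0), G = (1, 0), N = (0, 1), Z = (-2, 4) — the answer is frame-independent, so this choice is without loss of generality.
1. P is the centroid of triangle GZN ⇒ P = (-1/3, 5/3)
line CP meets ZN at W = (-2/7, 10/7)
P = C + t·(W−C) with t = 7/6, so CP:PW = 7/6:-1/6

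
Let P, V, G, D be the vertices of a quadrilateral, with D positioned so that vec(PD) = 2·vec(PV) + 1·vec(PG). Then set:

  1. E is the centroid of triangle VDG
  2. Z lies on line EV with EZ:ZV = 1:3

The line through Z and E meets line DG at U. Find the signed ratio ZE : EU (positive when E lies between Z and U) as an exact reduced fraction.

Assign P = (0, 0), V = (1, 0), G = (0, 1), D = (2, 1) — the answer is frame-independent, so this choice is without loss of generality.
1. E is the centroid of triangle VDG ⇒ E = (1, 2/3)
2. Z lies on line EV with EZ:ZV = 1:3 ⇒ Z = (1, 1/2)
line ZE meets DG at U = (1, 1)
E = Z + t·(U−Z) with t = 1/3, so ZE:EU = 1/3:2/3

ZE:EU = 1/2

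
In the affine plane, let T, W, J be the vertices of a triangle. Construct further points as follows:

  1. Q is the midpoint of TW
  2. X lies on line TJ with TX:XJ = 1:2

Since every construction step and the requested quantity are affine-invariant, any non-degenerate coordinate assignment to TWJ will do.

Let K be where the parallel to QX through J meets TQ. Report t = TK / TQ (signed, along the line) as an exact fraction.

t = 3

Set T = (0, 0), W = (1, 0), J = (0, 1); any affine frame gives the same invariant.
1. Q is the midpoint of TW ⇒ Q = (1/2, 0)
2. X lies on line TJ with TX:XJ = 1:2 ⇒ X = (0, 1/3)
through J parallel to QX: direction (-1/2, 1/3); meets TQ at K = (3/2, 0)
K = T + t·(Q−T) with t = 3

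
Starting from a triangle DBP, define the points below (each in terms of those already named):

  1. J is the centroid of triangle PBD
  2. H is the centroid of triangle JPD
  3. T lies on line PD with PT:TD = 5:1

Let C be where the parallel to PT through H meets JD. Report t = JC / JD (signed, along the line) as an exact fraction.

Assign D = (0, 0), B = (1, 0), P = (0, 1) — the answer is frame-independent, so this choice is without loss of generality.
1. J is the centroid of triangle PBD ⇒ J = (1/3, 1/3)
2. H is the centroid of triangle JPD ⇒ H = (1/9, 4/9)
3. T lies on line PD with PT:TD = 5:1 ⇒ T = (0, 1/6)
through H parallel to PT: direction (0, -5/6); meets JD at C = (1/9, 1/9)
C = J + t·(D−J) with t = 2/3

t = 2/3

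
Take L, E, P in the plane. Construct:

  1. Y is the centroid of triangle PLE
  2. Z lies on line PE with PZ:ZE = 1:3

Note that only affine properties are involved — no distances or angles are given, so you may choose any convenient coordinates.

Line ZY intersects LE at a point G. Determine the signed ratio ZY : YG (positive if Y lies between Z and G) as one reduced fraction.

ZY:YG = 5/4

Work in coordinates with L = (0, 0), E = (1, 0), P = (0, 1).
1. Y is the centroid of triangle PLE ⇒ Y = (1/3, 1/3)
2. Z lies on line PE with PZ:ZE = 1:3 ⇒ Z = (1/4, 3/4)
line ZY meets LE at G = (2/5, 0)
Y = Z + t·(G−Z) with t = 5/9, so ZY:YG = 5/9:4/9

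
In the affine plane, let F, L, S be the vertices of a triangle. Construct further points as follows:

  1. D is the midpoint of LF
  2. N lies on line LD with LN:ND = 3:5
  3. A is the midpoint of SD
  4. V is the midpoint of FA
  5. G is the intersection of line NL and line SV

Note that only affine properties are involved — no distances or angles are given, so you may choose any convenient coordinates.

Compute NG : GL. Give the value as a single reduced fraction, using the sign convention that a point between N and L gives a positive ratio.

Assign F = (0, 0), L = (1, 0), S = (0, 1) — the answer is frame-independent, so this choice is without loss of generality.
1. D is the midpoint of LF ⇒ D = (1/2, 0)
2. N lies on line LD with LN:ND = 3:5 ⇒ N = (13/16, 0)
3. A is the midpoint of SD ⇒ A = (1/4, 1/2)
4. V is the midpoint of FA ⇒ V = (1/8, 1/4)
5. G is the intersection of line NL and line SV ⇒ G = (1/6, 0)
G = N + t·(L−N) with t = -31/9, so NG:GL = t:(1−t) = -31/9:40/9

NG:GL = -31/40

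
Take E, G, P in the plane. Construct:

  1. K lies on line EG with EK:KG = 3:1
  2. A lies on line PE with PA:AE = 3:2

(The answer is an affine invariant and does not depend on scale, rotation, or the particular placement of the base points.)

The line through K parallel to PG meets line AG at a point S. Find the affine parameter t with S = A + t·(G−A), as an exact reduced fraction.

Work in coordinates with E = (0, 0), G = (1, 0), P = (0, 1).
1. K lies on line EG with EK:KG = 3:1 ⇒ K = (3/4, 0)
2. A lies on line PE with PA:AE = 3:2 ⇒ A = (0, 2/5)
through K parallel to PG: direction (1, -1); meets AG at S = (7/12, 1/6)
S = A + t·(G−A) with t = 7/12

t = 7/12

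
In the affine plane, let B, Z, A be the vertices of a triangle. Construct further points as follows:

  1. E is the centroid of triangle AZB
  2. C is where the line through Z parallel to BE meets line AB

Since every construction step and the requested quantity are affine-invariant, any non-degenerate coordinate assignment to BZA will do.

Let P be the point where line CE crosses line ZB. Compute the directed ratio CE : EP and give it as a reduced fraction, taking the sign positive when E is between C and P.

Assign B = (0, 0), Z = (1, 0), A = (0, 1) — the answer is frame-independent, so this choice is without loss of generality.
1. E is the centroid of triangle AZB ⇒ E = (1/3, 1/3)
2. C is where the line through Z parallel to BE meets line AB ⇒ C = (0, -1)
line CE meets ZB at P = (1/4, 0)
E = C + t·(P−C) with t = 4/3, so CE:EP = 4/3:-1/3

CE:EP = -4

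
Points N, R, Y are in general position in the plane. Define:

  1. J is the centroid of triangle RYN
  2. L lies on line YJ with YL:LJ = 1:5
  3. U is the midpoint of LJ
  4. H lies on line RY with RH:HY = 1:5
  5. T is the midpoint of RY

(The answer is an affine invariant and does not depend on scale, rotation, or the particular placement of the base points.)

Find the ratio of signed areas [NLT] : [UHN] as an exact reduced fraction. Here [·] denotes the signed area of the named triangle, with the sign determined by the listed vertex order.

Set N = (0, 0), R = (1, 0), Y = (0, 1); any affine frame gives the same invariant.
1. J is the centroid of triangle RYN ⇒ J = (1/3, 1/3)
2. L lies on line YJ with YL:LJ = 1:5 ⇒ L = (1/18, 8/9)
3. U is the midpoint of LJ ⇒ U = (7/36, 11/18)
4. H lies on line RY with RH:HY = 1:5 ⇒ H = (5/6, 1/6)
5. T is the midpoint of RY ⇒ T = (1/2, 1/2)
2·[NLT] = -5/12, 2·[UHN] = -103/216
[NLT]:[UHN] = -5/12:-103/216 = 90/103

[NLT]:[UHN] = 90/103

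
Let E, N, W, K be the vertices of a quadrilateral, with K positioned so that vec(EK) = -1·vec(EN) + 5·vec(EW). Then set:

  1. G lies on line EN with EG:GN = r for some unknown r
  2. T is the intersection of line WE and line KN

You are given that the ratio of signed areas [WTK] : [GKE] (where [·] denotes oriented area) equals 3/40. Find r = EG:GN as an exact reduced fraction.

Assign E = (0, 0), N = (1, 0), W = (0, 1), K = (-1, 5) — the answer is frame-independent, so this choice is without loss of generality.
1. With EG:GN = r, write λ = r/(r+1) so G = E + λ·(N−E); G is affine-linear in λ
2. T is the intersection of line WE and line KN ⇒ T = (0, 5/2)
Every point depending on G is an affine combination of G and λ-independent points, so each such coordinate is linear in λ; the λ² term in each signed area is a multiple of (N−E)×(N−E) = 0, so 2·[WTK] and 2·[GKE] are each linear in λ. Evaluating at λ=0 and λ=1:
  2·[WTK] = 3/2,   2·[GKE] = 5·λ
So [WTK]:[GKE] = (3/2) / (5·λ). Setting this equal to 3/40:
  3/2 = 3/40·(5·λ)  ⇒  λ = 4
Then r = λ/(1−λ) = (4)/(-3) = -4/3. Check: with r = -4/3, G = (4, 0) and [WTK]:[GKE] = 3/40 as required.

r = -4/3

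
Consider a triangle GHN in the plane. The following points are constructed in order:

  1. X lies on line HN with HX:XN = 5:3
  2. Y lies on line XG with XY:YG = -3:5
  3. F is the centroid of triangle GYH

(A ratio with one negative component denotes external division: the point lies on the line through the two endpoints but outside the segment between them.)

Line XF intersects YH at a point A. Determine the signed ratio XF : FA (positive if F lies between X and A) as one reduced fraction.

XF:FA = 4/5

Work in coordinates with G = (0, 0), H = (1, 0), N = (0, 1).
1. X lies on line HN with HX:XN = 5:3 ⇒ X = (3/8, 5/8)
2. Y lies on line XG with XY:YG = -3:5 ⇒ Y = (15/16, 25/16)
3. F is the centroid of triangle GYH ⇒ F = (31/48, 25/48)
line XF meets YH at A = (63/64, 25/64)
F = X + t·(A−X) with t = 4/9, so XF:FA = 4/9:5/9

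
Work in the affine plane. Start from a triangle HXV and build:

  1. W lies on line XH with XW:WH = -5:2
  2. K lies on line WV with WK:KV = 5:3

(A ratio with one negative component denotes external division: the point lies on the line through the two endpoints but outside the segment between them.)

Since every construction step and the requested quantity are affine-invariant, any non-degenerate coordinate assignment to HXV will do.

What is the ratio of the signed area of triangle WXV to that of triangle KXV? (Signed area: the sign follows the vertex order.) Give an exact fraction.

[WXV]:[KXV] = 8/3

Choose coordinates H = (0, 0), X = (1, 0), V = (0, 1).
1. W lies on line XH with XW:WH = -5:2 ⇒ W = (-2/3, 0)
2. K lies on line WV with WK:KV = 5:3 ⇒ K = (-1/4, 5/8)
2·[WXV] = 5/3, 2·[KXV] = 5/8
[WXV]:[KXV] = 5/3:5/8 = 8/3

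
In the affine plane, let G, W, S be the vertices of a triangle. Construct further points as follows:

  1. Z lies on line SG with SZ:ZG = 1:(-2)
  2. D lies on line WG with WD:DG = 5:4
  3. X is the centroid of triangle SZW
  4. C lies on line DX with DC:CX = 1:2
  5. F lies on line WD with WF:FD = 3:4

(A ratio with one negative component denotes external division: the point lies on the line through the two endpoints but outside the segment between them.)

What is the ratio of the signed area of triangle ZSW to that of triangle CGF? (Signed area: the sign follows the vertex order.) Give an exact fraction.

[ZSW]:[CGF] = 63/16

Set G = (0, 0), W = (1, 0), S = (0, 1); any affine frame gives the same invariant.
1. Z lies on line SG with SZ:ZG = 1:(-2) ⇒ Z = (0, 2)
2. D lies on line WG with WD:DG = 5:4 ⇒ D = (4/9, 0)
3. X is the centroid of triangle SZW ⇒ X = (1/3, 1)
4. C lies on line DX with DC:CX = 1:2 ⇒ C = (11/27, 1/3)
5. F lies on line WD with WF:FD = 3:4 ⇒ F = (16/21, 0)
2·[ZSW] = 1, 2·[CGF] = 16/63
[ZSW]:[CGF] = 1:16/63 = 63/16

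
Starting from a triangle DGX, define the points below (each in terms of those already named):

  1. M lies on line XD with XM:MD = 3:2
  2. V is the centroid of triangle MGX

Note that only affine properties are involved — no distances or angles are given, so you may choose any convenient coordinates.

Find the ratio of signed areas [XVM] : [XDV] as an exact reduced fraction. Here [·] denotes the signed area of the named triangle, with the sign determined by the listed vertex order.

Work in coordinates with D = (0, 0), G = (1, 0), X = (0, 1).
1. M lies on line XD with XM:MD = 3:2 ⇒ M = (0, 2/5)
2. V is the centroid of triangle MGX ⇒ V = (1/3, 7/15)
2·[XVM] = -1/5, 2·[XDV] = 1/3
[XVM]:[XDV] = -1/5:1/3 = -3/5

[XVM]:[XDV] = -3/5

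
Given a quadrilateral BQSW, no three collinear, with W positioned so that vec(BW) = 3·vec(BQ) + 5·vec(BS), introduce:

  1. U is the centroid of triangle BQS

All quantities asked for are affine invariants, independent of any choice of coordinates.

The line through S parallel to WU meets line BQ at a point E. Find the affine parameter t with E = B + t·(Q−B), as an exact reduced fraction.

Assign B = (0, 0), Q = (1, 0), S = (0, 1), W = (3, 5) — the answer is frame-independent, so this choice is without loss of generality.
1. U is the centroid of triangle BQS ⇒ U = (1/3, 1/3)
through S parallel to WU: direction (-8/3, -14/3); meets BQ at E = (-4/7, 0)
E = B + t·(Q−B) with t = -4/7

t = -4/7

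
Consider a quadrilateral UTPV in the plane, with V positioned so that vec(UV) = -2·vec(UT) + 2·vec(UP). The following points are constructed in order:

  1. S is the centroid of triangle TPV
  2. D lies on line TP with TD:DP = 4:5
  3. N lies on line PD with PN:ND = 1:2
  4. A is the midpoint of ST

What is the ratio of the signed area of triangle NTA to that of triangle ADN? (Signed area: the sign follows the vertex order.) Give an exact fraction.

[NTA]:[ADN] = -11/5

Set U = (0, 0), T = (1, 0), P = (0, 1), V = (-2, 2); any affine frame gives the same invariant.
1. S is the centroid of triangle TPV ⇒ S = (-1/3, 1)
2. D lies on line TP with TD:DP = 4:5 ⇒ D = (5/9, 4/9)
3. N lies on line PD with PN:ND = 1:2 ⇒ N = (5/27, 22/27)
4. A is the midpoint of ST ⇒ A = (1/3, 1/2)
2·[NTA] = -11/81, 2·[ADN] = 5/81
[NTA]:[ADN] = -11/81:5/81 = -11/5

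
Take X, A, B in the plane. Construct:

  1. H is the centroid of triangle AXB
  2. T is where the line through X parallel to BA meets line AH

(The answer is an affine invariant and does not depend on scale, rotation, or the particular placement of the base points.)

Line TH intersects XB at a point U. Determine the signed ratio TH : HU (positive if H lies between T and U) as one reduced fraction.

Work in coordinates with X = (0, 0), A = (1, 0), B = (0, 1).
1. H is the centroid of triangle AXB ⇒ H = (1/3, 1/3)
2. T is where the line through X parallel to BA meets line AH ⇒ T = (-1, 1)
line TH meets XB at U = (0, 1/2)
H = T + t·(U−T) with t = 4/3, so TH:HU = 4/3:-1/3

TH:HU = -4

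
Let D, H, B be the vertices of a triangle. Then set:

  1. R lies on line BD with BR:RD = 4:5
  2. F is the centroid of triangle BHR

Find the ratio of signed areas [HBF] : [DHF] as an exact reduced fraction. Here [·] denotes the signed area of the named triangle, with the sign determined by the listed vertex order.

[HBF]:[DHF] = 2/7

Choose coordinates D = (0, 0), H = (1, 0), B = (0, 1).
1. R lies on line BD with BR:RD = 4:5 ⇒ R = (0, 5/9)
2. F is the centroid of triangle BHR ⇒ F = (1/3, 14/27)
2·[HBF] = 4/27, 2·[DHF] = 14/27
[HBF]:[DHF] = 4/27:14/27 = 2/7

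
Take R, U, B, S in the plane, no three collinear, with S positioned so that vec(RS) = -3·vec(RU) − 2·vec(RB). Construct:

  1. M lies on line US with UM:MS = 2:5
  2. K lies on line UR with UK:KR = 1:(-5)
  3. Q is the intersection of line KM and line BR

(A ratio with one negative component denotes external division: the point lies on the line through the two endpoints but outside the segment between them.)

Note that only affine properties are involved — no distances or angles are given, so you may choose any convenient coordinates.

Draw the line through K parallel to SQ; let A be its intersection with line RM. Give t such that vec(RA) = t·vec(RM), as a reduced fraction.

Choose coordinates R = (0, 0), U = (1, 0), B = (0, 1), S = (-3, -2).
1. M lies on line US with UM:MS = 2:5 ⇒ M = (-1/7, -4/7)
2. K lies on line UR with UK:KR = 1:(-5) ⇒ K = (5/4, 0)
3. Q is the intersection of line KM and line BR ⇒ Q = (0, -20/39)
through K parallel to SQ: direction (3, 58/39); meets RM at A = (-29/164, -29/41)
A = R + t·(M−R) with t = 203/164

t = 203/164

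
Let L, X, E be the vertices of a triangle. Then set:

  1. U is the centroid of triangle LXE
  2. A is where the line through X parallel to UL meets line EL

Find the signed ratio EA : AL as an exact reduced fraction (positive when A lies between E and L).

EA:AL = -2

Set L = (0, 0), X = (1, 0), E = (0, 1); any affine frame gives the same invariant.
1. U is the centroid of triangle LXE ⇒ U = (1/3, 1/3)
2. A is where the line through X parallel to UL meets line EL ⇒ A = (0, -1)
A = E + t·(L−E) with t = 2, so EA:AL = t:(1−t) = 2:-1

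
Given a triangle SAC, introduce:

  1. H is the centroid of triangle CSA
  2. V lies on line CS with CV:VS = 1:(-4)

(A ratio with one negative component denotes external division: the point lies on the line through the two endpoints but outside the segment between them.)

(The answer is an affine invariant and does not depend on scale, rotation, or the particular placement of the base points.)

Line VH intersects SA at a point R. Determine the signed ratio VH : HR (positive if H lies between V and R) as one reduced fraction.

Work in coordinates with S = (0, 0), A = (1, 0), C = (0, 1).
1. H is the centroid of triangle CSA ⇒ H = (1/3, 1/3)
2. V lies on line CS with CV:VS = 1:(-4) ⇒ V = (0, 4/3)
line VH meets SA at R = (4/9, 0)
H = V + t·(R−V) with t = 3/4, so VH:HR = 3/4:1/4

VH:HR = 3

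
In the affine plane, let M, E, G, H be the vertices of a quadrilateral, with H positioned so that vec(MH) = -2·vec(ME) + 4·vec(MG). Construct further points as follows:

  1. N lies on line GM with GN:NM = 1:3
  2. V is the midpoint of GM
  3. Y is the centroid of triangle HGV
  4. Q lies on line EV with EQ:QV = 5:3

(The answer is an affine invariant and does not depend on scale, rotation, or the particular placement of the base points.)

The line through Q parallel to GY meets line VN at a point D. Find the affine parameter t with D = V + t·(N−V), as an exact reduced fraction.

t = 9/8

Work in coordinates with M = (0, 0), E = (1, 0), G = (0, 1), H = (-2, 4).
1. N lies on line GM with GN:NM = 1:3 ⇒ N = (0, 3/4)
2. V is the midpoint of GM ⇒ V = (0, 1/2)
3. Y is the centroid of triangle HGV ⇒ Y = (-2/3, 11/6)
4. Q lies on line EV with EQ:QV = 5:3 ⇒ Q = (3/8, 5/16)
through Q parallel to GY: direction (-2/3, 5/6); meets VN at D = (0, 25/32)
D = V + t·(N−V) with t = 9/8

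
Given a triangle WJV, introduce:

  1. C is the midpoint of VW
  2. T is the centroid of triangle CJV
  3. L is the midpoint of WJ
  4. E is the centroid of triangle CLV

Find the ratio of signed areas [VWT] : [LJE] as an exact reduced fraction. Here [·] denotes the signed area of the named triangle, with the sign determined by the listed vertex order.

Choose coordinates W = (0, 0), J = (1, 0), V = (0, 1).
1. C is the midpoint of VW ⇒ C = (0, 1/2)
2. T is the centroid of triangle CJV ⇒ T = (1/3, 1/2)
3. L is the midpoint of WJ ⇒ L = (1/2, 0)
4. E is the centroid of triangle CLV ⇒ E = (1/6, 1/2)
2·[VWT] = 1/3, 2·[LJE] = 1/4
[VWT]:[LJE] = 1/3:1/4 = 4/3

[VWT]:[LJE] = 4/3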